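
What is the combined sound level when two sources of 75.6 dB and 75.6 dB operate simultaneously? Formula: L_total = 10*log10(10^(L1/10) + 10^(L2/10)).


10^(75.6/10) = 3.63078e+07
10^(75.6/10) = 3.63078e+07
Sum = 3.63078e+07 + 3.63078e+07 = 7.26156e+07
L_total = 10*log10(7.26156e+07) = 78.61 dB


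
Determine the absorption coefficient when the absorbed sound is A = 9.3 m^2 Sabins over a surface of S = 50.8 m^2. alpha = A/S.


Absorption coefficient = absorbed power / incident power
alpha = A / S = 9.3 / 50.8 = 0.18307


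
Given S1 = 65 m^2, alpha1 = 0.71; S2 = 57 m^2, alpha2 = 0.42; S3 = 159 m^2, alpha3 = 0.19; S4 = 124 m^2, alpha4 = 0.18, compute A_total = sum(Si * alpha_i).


65 * 0.71 = 46.15
57 * 0.42 = 23.94
159 * 0.19 = 30.21
124 * 0.18 = 22.32
A_total = 46.15 + 23.94 + 30.21 + 22.32 = 122.62 m^2


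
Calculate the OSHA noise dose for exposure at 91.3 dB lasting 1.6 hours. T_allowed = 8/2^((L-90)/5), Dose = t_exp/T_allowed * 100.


T_allowed = 8 / 2^((91.3 - 90)/5) = 6.6807 hr
Dose = 1.6 / 6.6807 * 100 = 23.95 %


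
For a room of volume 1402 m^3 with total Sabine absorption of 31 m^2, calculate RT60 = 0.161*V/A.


RT60 = 0.161 * 1402 / 31 = 7.2814 s


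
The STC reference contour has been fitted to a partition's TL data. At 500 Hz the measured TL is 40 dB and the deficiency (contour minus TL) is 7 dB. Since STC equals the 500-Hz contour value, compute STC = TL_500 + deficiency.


By ASTM E413, STC = value of the fitted reference contour at 500 Hz.
Contour value at 500 Hz = TL_500 + deficiency = 40 + 7 = 47
STC = 47


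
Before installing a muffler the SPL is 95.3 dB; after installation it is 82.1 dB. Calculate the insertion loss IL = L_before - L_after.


Insertion loss = SPL without muffler - SPL with muffler
IL = 95.3 - 82.1 = 13.2 dB


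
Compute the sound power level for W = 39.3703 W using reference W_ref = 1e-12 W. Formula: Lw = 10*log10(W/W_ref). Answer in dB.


W / W_ref = 39.3703 / 1e-12 = 3.93703e+13
Lw = 10 * log10(3.93703e+13) = 135.95 dB


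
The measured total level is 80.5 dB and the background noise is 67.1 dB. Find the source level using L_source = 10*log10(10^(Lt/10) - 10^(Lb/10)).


10^(80.5/10) = 1.12202e+08
10^(67.1/10) = 5.12861e+06
Difference = 1.12202e+08 - 5.12861e+06 = 1.07073e+08
L_source = 10*log10(1.07073e+08) = 80.297 dB


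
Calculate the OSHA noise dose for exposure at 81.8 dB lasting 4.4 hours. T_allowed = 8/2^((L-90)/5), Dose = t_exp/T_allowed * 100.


T_allowed = 8 / 2^((81.8 - 90)/5) = 24.9333 hr
Dose = 4.4 / 24.9333 * 100 = 17.647 %


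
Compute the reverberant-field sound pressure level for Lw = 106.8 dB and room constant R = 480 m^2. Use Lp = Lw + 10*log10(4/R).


4/R = 4/480 = 0.00833333
Lp = 106.8 + 10*log10(0.00833333) = 86.008 dB


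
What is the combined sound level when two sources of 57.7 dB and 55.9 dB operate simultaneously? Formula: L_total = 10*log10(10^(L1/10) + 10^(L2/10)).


10^(57.7/10) = 588844
10^(55.9/10) = 389045
Sum = 588844 + 389045 = 977889
L_total = 10*log10(977889) = 59.903 dB


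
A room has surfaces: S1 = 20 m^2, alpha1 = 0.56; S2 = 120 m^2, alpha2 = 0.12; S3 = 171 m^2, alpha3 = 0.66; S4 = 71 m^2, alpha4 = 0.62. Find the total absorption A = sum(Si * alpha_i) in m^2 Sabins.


20 * 0.56 = 11.2
120 * 0.12 = 14.4
171 * 0.66 = 112.86
71 * 0.62 = 44.02
A_total = 11.2 + 14.4 + 112.86 + 44.02 = 182.48 m^2


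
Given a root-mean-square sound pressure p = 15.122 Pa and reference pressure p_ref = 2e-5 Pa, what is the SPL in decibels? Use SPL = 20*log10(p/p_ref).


p / p_ref = 15.122 / 2e-5 = 756100
SPL = 20 * log10(756100) = 117.57 dB


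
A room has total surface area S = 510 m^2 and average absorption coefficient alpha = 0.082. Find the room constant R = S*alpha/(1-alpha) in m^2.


R = 510 * 0.082 / (1 - 0.082) = 45.556 m^2


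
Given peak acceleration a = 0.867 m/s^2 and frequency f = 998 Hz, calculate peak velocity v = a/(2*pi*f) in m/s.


omega = 2*pi*f = 2*pi*998 = 6270.62 rad/s
v = a / omega = 0.867 / 6270.62 = 0.00013826 m/s


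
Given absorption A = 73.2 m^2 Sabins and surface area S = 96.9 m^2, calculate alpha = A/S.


Absorption coefficient = absorbed power / incident power
alpha = A / S = 73.2 / 96.9 = 0.75542


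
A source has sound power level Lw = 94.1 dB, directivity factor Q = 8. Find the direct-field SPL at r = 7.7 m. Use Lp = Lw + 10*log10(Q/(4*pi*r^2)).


4*pi*r^2 = 4*pi*7.7^2 = 745.06 m^2
Q / (4*pi*r^2) = 8 / 745.06 = 0.0107374
Lp = 94.1 + 10*log10(0.0107374) = 74.409 dB


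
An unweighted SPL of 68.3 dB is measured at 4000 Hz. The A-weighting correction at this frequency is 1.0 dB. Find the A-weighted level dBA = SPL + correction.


A-weighting table: 4000 Hz -> 1.0 dB correction
SPL_A = SPL + correction = 68.3 + (1.0) = 69.3 dBA


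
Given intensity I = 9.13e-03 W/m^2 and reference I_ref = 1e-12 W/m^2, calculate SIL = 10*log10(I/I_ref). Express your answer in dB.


I / I_ref = 9.13e-03 / 1e-12 = 9.13e+09
SIL = 10 * log10(9.13e+09) = 99.605 dB


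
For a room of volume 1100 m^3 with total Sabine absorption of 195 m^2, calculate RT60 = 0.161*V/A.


RT60 = 0.161 * 1100 / 195 = 0.90821 s


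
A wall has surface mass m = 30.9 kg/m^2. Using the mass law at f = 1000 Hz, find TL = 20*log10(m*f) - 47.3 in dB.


m * f = 30.9 * 1000 = 30900
20*log10(30900) = 89.7992 dB
TL = 89.7992 - 47.3 = 42.499 dB


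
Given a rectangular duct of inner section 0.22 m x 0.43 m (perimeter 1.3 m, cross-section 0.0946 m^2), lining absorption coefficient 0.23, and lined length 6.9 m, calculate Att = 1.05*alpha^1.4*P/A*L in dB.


alpha^1.4 = 0.23^1.4 = 0.127767
Attenuation rate = 1.05 * alpha^1.4 * P / A
= 1.05 * 0.127767 * 1.3 / 0.0946 = 1.84357 dB/m
Total Att = 1.84357 * 6.9 = 12.721 dB


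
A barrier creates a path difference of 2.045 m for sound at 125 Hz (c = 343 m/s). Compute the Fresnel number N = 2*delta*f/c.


N = 2*delta*f/c = 2*delta/lambda, where lambda = c/f
lambda = 343 / 125 = 2.744 m
N = 2 * 2.045 / 2.744 = 1.4905


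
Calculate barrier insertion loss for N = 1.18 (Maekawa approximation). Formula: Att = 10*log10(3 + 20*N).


3 + 20*N = 3 + 20*1.18 = 26.6
Att = 10*log10(26.6) = 14.249 dB


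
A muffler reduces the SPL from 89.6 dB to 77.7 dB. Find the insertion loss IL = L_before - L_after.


Insertion loss = SPL without muffler - SPL with muffler
IL = 89.6 - 77.7 = 11.9 dB


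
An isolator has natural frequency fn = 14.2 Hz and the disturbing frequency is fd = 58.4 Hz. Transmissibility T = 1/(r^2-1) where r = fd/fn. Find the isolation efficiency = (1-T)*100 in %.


r = 58.4 / 14.2 = 4.11268
r^2 - 1 = 4.11268^2 - 1 = 15.9141
T = 1/15.9141 = 0.0628374
Efficiency = (1 - 0.0628374)*100 = 93.716 %


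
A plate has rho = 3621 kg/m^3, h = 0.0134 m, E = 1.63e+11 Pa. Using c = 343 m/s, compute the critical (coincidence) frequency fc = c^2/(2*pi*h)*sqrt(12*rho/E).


12*rho/E = 12*3621/1.63e+11 = 2.66577e-07
sqrt(12*rho/E) = sqrt(2.66577e-07) = 0.000516311
c^2/(2*pi*h) = 343^2/(2*pi*0.0134) = 1.39734e+06
fc = 1.39734e+06 * 0.000516311 = 721.46 Hz


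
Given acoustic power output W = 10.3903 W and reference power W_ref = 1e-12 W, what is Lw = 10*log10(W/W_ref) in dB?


W / W_ref = 10.3903 / 1e-12 = 1.03903e+13
Lw = 10 * log10(1.03903e+13) = 130.17 dB


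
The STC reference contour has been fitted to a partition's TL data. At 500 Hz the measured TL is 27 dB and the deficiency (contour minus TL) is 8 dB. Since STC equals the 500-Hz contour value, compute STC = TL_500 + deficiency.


By ASTM E413, STC = value of the fitted reference contour at 500 Hz.
Contour value at 500 Hz = TL_500 + deficiency = 27 + 8 = 35
STC = 35


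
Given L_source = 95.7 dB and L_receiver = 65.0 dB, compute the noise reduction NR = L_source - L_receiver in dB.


NR = L_source - L_receiver (difference between source and receiving room levels)
NR = 95.7 - 65.0 = 30.7 dB


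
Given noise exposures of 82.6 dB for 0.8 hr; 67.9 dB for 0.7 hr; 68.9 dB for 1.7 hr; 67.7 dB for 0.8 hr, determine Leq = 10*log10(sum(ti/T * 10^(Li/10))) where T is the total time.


T_total = 0.8 + 0.7 + 1.7 + 0.8 = 4.0 hr
(0.8/4.0) * 10^(82.6/10) = 3.6394e+07
(0.7/4.0) * 10^(67.9/10) = 1.07904e+06
(1.7/4.0) * 10^(68.9/10) = 3.29905e+06
(0.8/4.0) * 10^(67.7/10) = 1.17769e+06
Sum = 3.6394e+07 + 1.07904e+06 + 3.29905e+06 + 1.17769e+06 = 4.19498e+07
Leq = 10*log10(4.19498e+07) = 76.227 dB


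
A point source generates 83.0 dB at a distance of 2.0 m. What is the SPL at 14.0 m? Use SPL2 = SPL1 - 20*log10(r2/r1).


r2/r1 = 14.0/2.0 = 7
Correction = 20*log10(7) = 16.902 dB
SPL2 = 83.0 - 16.902 = 66.098 dB


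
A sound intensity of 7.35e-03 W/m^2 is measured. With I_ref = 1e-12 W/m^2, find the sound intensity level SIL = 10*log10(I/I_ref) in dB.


I / I_ref = 7.35e-03 / 1e-12 = 7.35e+09
SIL = 10 * log10(7.35e+09) = 98.663 dB


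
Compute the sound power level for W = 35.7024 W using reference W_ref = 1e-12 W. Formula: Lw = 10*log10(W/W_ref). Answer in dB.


W / W_ref = 35.7024 / 1e-12 = 3.57024e+13
Lw = 10 * log10(3.57024e+13) = 135.53 dB


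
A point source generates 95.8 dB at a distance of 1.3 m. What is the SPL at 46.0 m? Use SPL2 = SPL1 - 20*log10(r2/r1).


r2/r1 = 46.0/1.3 = 35.3846
Correction = 20*log10(35.3846) = 30.9763 dB
SPL2 = 95.8 - 30.9763 = 64.824 dB


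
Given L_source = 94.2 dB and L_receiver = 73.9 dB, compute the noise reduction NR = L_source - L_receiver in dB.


NR = L_source - L_receiver (difference between source and receiving room levels)
NR = 94.2 - 73.9 = 20.3 dB


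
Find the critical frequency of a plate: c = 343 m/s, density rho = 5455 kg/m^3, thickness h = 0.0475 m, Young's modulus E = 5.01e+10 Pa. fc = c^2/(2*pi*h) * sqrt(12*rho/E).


12*rho/E = 12*5455/5.01e+10 = 1.30659e-06
sqrt(12*rho/E) = sqrt(1.30659e-06) = 0.00114306
c^2/(2*pi*h) = 343^2/(2*pi*0.0475) = 394198
fc = 394198 * 0.00114306 = 450.59 Hz


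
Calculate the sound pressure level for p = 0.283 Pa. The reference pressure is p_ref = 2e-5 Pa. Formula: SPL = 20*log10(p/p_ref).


p / p_ref = 0.283 / 2e-5 = 14150
SPL = 20 * log10(14150) = 83.015 dB


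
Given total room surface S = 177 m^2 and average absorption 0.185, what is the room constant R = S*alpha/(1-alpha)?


R = 177 * 0.185 / (1 - 0.185) = 40.178 m^2


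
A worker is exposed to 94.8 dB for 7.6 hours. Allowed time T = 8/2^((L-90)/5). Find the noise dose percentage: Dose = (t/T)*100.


T_allowed = 8 / 2^((94.8 - 90)/5) = 4.11246 hr
Dose = 7.6 / 4.11246 * 100 = 184.8 %


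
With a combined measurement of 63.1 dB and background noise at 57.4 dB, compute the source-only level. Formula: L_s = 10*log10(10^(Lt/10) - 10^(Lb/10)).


10^(63.1/10) = 2.04174e+06
10^(57.4/10) = 549541
Difference = 2.04174e+06 - 549541 = 1.4922e+06
L_source = 10*log10(1.4922e+06) = 61.738 dB


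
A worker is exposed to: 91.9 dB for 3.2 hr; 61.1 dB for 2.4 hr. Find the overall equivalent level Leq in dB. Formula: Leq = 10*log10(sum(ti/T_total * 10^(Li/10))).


T_total = 3.2 + 2.4 = 5.6 hr
(3.2/5.6) * 10^(91.9/10) = 8.85038e+08
(2.4/5.6) * 10^(61.1/10) = 552107
Sum = 8.85038e+08 + 552107 = 8.8559e+08
Leq = 10*log10(8.8559e+08) = 89.472 dB


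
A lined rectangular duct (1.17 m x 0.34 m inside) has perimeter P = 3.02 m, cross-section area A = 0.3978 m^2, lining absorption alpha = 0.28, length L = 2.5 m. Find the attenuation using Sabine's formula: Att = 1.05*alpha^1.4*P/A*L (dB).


alpha^1.4 = 0.28^1.4 = 0.168276
Attenuation rate = 1.05 * alpha^1.4 * P / A
= 1.05 * 0.168276 * 3.02 / 0.3978 = 1.34139 dB/m
Total Att = 1.34139 * 2.5 = 3.3535 dB


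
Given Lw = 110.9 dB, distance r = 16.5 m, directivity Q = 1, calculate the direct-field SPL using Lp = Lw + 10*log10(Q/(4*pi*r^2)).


4*pi*r^2 = 4*pi*16.5^2 = 3421.19 m^2
Q / (4*pi*r^2) = 1 / 3421.19 = 0.000292296
Lp = 110.9 + 10*log10(0.000292296) = 75.558 dB


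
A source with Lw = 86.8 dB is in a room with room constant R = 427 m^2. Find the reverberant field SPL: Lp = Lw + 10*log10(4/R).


4/R = 4/427 = 0.00936768
Lp = 86.8 + 10*log10(0.00936768) = 66.516 dB


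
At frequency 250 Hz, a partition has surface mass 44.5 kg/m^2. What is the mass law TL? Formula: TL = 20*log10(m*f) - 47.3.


m * f = 44.5 * 250 = 11125
20*log10(11125) = 80.926 dB
TL = 80.926 - 47.3 = 33.626 dB


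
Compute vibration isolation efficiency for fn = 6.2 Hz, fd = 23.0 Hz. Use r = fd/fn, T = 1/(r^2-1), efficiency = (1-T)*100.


r = 23.0 / 6.2 = 3.70968
r^2 - 1 = 3.70968^2 - 1 = 12.7617
T = 1/12.7617 = 0.0783595
Efficiency = (1 - 0.0783595)*100 = 92.164 %


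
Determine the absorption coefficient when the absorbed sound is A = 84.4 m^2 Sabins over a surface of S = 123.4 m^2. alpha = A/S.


Absorption coefficient = absorbed power / incident power
alpha = A / S = 84.4 / 123.4 = 0.68395


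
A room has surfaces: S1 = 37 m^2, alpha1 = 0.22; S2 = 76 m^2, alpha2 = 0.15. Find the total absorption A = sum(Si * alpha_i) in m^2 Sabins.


37 * 0.22 = 8.14
76 * 0.15 = 11.4
A_total = 8.14 + 11.4 = 19.54 m^2


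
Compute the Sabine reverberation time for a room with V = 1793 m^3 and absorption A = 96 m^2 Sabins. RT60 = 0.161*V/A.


RT60 = 0.161 * 1793 / 96 = 3.007 s


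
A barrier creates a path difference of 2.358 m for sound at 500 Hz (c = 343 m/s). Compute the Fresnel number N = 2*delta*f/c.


N = 2*delta*f/c = 2*delta/lambda, where lambda = c/f
lambda = 343 / 500 = 0.686 m
N = 2 * 2.358 / 0.686 = 6.8746


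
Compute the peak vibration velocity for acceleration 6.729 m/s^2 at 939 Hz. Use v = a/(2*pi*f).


omega = 2*pi*f = 2*pi*939 = 5899.91 rad/s
v = a / omega = 6.729 / 5899.91 = 0.0011405 m/s


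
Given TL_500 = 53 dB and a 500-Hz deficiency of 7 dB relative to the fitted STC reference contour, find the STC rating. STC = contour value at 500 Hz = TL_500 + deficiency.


By ASTM E413, STC = value of the fitted reference contour at 500 Hz.
Contour value at 500 Hz = TL_500 + deficiency = 53 + 7 = 60
STC = 60


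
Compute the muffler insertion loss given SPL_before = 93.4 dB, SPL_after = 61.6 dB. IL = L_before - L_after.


Insertion loss = SPL without muffler - SPL with muffler
IL = 93.4 - 61.6 = 31.8 dB


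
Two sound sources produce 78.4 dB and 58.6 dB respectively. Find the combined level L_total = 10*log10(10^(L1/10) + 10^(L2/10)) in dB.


10^(78.4/10) = 6.91831e+07
10^(58.6/10) = 724436
Sum = 6.91831e+07 + 724436 = 6.99075e+07
L_total = 10*log10(6.99075e+07) = 78.445 dB


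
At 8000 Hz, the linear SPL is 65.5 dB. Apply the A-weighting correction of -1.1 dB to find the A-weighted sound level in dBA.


A-weighting table: 8000 Hz -> -1.1 dB correction
SPL_A = SPL + correction = 65.5 + (-1.1) = 64.4 dBA


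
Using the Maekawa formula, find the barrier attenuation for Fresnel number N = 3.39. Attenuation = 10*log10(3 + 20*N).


3 + 20*N = 3 + 20*3.39 = 70.8
Att = 10*log10(70.8) = 18.5 dB


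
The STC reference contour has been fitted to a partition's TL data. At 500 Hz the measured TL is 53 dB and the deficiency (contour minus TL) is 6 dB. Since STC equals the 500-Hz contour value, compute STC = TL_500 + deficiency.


By ASTM E413, STC = value of the fitted reference contour at 500 Hz.
Contour value at 500 Hz = TL_500 + deficiency = 53 + 6 = 59
STC = 59


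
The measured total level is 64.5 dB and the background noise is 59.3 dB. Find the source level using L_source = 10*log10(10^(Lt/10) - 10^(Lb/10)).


10^(64.5/10) = 2.81838e+06
10^(59.3/10) = 851138
Difference = 2.81838e+06 - 851138 = 1.96724e+06
L_source = 10*log10(1.96724e+06) = 62.939 dB


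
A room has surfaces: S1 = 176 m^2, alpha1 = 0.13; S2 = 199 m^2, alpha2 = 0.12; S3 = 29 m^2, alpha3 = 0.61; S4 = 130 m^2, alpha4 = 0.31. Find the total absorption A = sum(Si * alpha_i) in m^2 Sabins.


176 * 0.13 = 22.88
199 * 0.12 = 23.88
29 * 0.61 = 17.69
130 * 0.31 = 40.3
A_total = 22.88 + 23.88 + 17.69 + 40.3 = 104.75 m^2


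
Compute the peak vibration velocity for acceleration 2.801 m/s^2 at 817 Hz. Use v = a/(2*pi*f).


omega = 2*pi*f = 2*pi*817 = 5133.36 rad/s
v = a / omega = 2.801 / 5133.36 = 0.00054565 m/s


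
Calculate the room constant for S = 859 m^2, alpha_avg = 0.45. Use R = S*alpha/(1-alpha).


R = 859 * 0.45 / (1 - 0.45) = 702.82 m^2


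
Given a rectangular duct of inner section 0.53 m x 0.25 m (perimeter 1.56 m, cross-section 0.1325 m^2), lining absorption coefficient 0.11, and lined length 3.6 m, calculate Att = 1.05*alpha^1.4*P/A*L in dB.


alpha^1.4 = 0.11^1.4 = 0.0454935
Attenuation rate = 1.05 * alpha^1.4 * P / A
= 1.05 * 0.0454935 * 1.56 / 0.1325 = 0.562403 dB/m
Total Att = 0.562403 * 3.6 = 2.0247 dB


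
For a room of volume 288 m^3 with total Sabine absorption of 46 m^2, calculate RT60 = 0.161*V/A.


RT60 = 0.161 * 288 / 46 = 1.008 s


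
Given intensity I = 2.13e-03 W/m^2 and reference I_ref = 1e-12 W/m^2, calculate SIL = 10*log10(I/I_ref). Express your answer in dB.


I / I_ref = 2.13e-03 / 1e-12 = 2.13e+09
SIL = 10 * log10(2.13e+09) = 93.284 dB


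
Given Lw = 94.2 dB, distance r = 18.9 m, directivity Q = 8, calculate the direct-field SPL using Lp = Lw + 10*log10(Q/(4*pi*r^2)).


4*pi*r^2 = 4*pi*18.9^2 = 4488.83 m^2
Q / (4*pi*r^2) = 8 / 4488.83 = 0.0017822
Lp = 94.2 + 10*log10(0.0017822) = 66.71 dB


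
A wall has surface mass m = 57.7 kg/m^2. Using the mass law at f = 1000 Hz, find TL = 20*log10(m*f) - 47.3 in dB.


m * f = 57.7 * 1000 = 57700
20*log10(57700) = 95.2235 dB
TL = 95.2235 - 47.3 = 47.924 dB


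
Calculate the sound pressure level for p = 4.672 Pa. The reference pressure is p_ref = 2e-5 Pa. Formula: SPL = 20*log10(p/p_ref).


p / p_ref = 4.672 / 2e-5 = 233600
SPL = 20 * log10(233600) = 107.37 dB


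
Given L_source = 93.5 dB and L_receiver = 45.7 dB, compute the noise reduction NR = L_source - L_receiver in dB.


NR = L_source - L_receiver (difference between source and receiving room levels)
NR = 93.5 - 45.7 = 47.8 dB


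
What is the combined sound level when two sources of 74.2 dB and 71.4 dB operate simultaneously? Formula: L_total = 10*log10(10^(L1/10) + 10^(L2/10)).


10^(74.2/10) = 2.63027e+07
10^(71.4/10) = 1.38038e+07
Sum = 2.63027e+07 + 1.38038e+07 = 4.01065e+07
L_total = 10*log10(4.01065e+07) = 76.032 dB


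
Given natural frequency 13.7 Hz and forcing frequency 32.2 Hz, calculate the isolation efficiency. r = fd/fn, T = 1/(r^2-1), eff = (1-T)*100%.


r = 32.2 / 13.7 = 2.35036
r^2 - 1 = 2.35036^2 - 1 = 4.52419
T = 1/4.52419 = 0.221034
Efficiency = (1 - 0.221034)*100 = 77.897 %


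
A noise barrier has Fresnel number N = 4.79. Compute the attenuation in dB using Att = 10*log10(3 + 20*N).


3 + 20*N = 3 + 20*4.79 = 98.8
Att = 10*log10(98.8) = 19.948 dB


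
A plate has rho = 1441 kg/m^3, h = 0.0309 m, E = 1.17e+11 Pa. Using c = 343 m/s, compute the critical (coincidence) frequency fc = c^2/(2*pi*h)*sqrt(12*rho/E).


12*rho/E = 12*1441/1.17e+11 = 1.47795e-07
sqrt(12*rho/E) = sqrt(1.47795e-07) = 0.000384441
c^2/(2*pi*h) = 343^2/(2*pi*0.0309) = 605968
fc = 605968 * 0.000384441 = 232.96 Hz


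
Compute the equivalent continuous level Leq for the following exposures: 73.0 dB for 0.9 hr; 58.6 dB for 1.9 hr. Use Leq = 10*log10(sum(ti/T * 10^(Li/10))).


T_total = 0.9 + 1.9 = 2.8 hr
(0.9/2.8) * 10^(73.0/10) = 6.41334e+06
(1.9/2.8) * 10^(58.6/10) = 491582
Sum = 6.41334e+06 + 491582 = 6.90492e+06
Leq = 10*log10(6.90492e+06) = 68.392 dB


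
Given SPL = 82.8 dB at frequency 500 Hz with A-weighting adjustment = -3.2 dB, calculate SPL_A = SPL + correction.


A-weighting table: 500 Hz -> -3.2 dB correction
SPL_A = SPL + correction = 82.8 + (-3.2) = 79.6 dBA


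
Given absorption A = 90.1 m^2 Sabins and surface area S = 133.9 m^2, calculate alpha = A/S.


Absorption coefficient = absorbed power / incident power
alpha = A / S = 90.1 / 133.9 = 0.67289


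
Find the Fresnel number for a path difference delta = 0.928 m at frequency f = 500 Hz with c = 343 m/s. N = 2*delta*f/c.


N = 2*delta*f/c = 2*delta/lambda, where lambda = c/f
lambda = 343 / 500 = 0.686 m
N = 2 * 0.928 / 0.686 = 2.7055


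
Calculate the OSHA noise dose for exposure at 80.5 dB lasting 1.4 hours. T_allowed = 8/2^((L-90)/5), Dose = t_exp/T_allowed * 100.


T_allowed = 8 / 2^((80.5 - 90)/5) = 29.8571 hr
Dose = 1.4 / 29.8571 * 100 = 4.689 %


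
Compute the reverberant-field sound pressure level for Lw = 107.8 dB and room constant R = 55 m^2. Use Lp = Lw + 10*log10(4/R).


4/R = 4/55 = 0.0727273
Lp = 107.8 + 10*log10(0.0727273) = 96.417 dB


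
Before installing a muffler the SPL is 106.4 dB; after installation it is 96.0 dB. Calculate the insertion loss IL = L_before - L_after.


Insertion loss = SPL without muffler - SPL with muffler
IL = 106.4 - 96.0 = 10.4 dB


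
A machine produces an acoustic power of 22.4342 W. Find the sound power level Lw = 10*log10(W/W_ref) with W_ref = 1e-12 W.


W / W_ref = 22.4342 / 1e-12 = 2.24342e+13
Lw = 10 * log10(2.24342e+13) = 133.51 dB


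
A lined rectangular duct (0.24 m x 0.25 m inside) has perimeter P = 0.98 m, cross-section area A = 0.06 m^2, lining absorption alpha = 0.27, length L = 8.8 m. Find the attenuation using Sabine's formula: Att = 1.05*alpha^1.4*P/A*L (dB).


alpha^1.4 = 0.27^1.4 = 0.159922
Attenuation rate = 1.05 * alpha^1.4 * P / A
= 1.05 * 0.159922 * 0.98 / 0.06 = 2.74266 dB/m
Total Att = 2.74266 * 8.8 = 24.135 dB


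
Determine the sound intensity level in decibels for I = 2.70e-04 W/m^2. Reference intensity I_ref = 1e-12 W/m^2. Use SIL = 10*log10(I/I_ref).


I / I_ref = 2.70e-04 / 1e-12 = 2.7e+08
SIL = 10 * log10(2.7e+08) = 84.314 dB


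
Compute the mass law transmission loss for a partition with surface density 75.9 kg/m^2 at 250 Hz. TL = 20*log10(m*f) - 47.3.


m * f = 75.9 * 250 = 18975
20*log10(18975) = 85.5636 dB
TL = 85.5636 - 47.3 = 38.264 dB


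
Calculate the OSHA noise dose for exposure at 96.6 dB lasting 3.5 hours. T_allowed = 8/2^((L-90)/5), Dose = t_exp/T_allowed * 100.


T_allowed = 8 / 2^((96.6 - 90)/5) = 3.20428 hr
Dose = 3.5 / 3.20428 * 100 = 109.23 %


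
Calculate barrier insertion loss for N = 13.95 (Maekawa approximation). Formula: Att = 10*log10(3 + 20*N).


3 + 20*N = 3 + 20*13.95 = 282
Att = 10*log10(282) = 24.502 dB


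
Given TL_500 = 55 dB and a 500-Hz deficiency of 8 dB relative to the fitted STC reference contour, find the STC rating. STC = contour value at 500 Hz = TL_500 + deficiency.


By ASTM E413, STC = value of the fitted reference contour at 500 Hz.
Contour value at 500 Hz = TL_500 + deficiency = 55 + 8 = 63
STC = 63


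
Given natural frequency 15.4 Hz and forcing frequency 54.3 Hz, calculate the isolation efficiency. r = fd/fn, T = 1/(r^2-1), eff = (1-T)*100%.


r = 54.3 / 15.4 = 3.52597
r^2 - 1 = 3.52597^2 - 1 = 11.4325
T = 1/11.4325 = 0.0874699
Efficiency = (1 - 0.0874699)*100 = 91.253 %


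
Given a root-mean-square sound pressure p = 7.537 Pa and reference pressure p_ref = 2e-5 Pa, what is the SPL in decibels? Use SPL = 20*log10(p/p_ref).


p / p_ref = 7.537 / 2e-5 = 376850
SPL = 20 * log10(376850) = 111.52 dB


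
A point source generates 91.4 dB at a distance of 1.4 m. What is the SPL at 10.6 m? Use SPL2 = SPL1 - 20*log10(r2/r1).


r2/r1 = 10.6/1.4 = 7.57143
Correction = 20*log10(7.57143) = 17.5836 dB
SPL2 = 91.4 - 17.5836 = 73.816 dB


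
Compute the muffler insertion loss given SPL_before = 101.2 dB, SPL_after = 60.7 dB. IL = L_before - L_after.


Insertion loss = SPL without muffler - SPL with muffler
IL = 101.2 - 60.7 = 40.5 dB


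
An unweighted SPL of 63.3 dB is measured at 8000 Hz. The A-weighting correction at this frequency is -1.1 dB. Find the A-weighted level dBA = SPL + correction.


A-weighting table: 8000 Hz -> -1.1 dB correction
SPL_A = SPL + correction = 63.3 + (-1.1) = 62.2 dBA


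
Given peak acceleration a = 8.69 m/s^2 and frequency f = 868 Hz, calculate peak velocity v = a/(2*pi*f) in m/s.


omega = 2*pi*f = 2*pi*868 = 5453.8 rad/s
v = a / omega = 8.69 / 5453.8 = 0.0015934 m/s


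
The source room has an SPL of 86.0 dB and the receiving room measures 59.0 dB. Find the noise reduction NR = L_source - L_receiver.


NR = L_source - L_receiver (difference between source and receiving room levels)
NR = 86.0 - 59.0 = 27 dB


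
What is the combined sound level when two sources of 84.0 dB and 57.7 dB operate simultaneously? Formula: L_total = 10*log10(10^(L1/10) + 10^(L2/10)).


10^(84.0/10) = 2.51189e+08
10^(57.7/10) = 588844
Sum = 2.51189e+08 + 588844 = 2.51778e+08
L_total = 10*log10(2.51778e+08) = 84.01 dB


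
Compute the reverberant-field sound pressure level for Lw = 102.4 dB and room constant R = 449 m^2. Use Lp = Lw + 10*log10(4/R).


4/R = 4/449 = 0.00890869
Lp = 102.4 + 10*log10(0.00890869) = 81.898 dB


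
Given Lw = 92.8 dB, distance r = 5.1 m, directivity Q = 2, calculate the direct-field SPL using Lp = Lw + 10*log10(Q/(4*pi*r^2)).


4*pi*r^2 = 4*pi*5.1^2 = 326.851 m^2
Q / (4*pi*r^2) = 2 / 326.851 = 0.006119
Lp = 92.8 + 10*log10(0.006119) = 70.667 dB


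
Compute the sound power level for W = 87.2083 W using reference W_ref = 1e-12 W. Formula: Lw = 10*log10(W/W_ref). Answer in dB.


W / W_ref = 87.2083 / 1e-12 = 8.72083e+13
Lw = 10 * log10(8.72083e+13) = 139.41 dB


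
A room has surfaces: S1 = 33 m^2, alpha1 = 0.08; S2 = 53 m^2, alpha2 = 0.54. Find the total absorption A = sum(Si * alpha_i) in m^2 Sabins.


33 * 0.08 = 2.64
53 * 0.54 = 28.62
A_total = 2.64 + 28.62 = 31.26 m^2


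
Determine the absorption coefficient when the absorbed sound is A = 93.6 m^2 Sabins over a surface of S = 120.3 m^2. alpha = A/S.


Absorption coefficient = absorbed power / incident power
alpha = A / S = 93.6 / 120.3 = 0.77805


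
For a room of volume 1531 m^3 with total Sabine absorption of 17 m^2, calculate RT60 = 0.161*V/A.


RT60 = 0.161 * 1531 / 17 = 14.499 s


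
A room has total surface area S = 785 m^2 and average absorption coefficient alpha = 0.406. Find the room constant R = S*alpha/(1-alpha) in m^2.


R = 785 * 0.406 / (1 - 0.406) = 536.55 m^2


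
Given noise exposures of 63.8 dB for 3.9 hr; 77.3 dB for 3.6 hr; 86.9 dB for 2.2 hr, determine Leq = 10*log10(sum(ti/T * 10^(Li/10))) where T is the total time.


T_total = 3.9 + 3.6 + 2.2 = 9.7 hr
(3.9/9.7) * 10^(63.8/10) = 964479
(3.6/9.7) * 10^(77.3/10) = 1.99311e+07
(2.2/9.7) * 10^(86.9/10) = 1.11084e+08
Sum = 964479 + 1.99311e+07 + 1.11084e+08 = 1.3198e+08
Leq = 10*log10(1.3198e+08) = 81.205 dB


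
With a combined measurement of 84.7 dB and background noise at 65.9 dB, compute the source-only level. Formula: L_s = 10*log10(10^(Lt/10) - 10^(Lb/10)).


10^(84.7/10) = 2.95121e+08
10^(65.9/10) = 3.89045e+06
Difference = 2.95121e+08 - 3.89045e+06 = 2.91231e+08
L_source = 10*log10(2.91231e+08) = 84.642 dB


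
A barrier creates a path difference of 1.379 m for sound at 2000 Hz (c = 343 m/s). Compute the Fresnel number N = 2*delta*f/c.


N = 2*delta*f/c = 2*delta/lambda, where lambda = c/f
lambda = 343 / 2000 = 0.1715 m
N = 2 * 1.379 / 0.1715 = 16.082


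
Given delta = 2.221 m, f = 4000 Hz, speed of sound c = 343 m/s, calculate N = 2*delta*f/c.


N = 2*delta*f/c = 2*delta/lambda, where lambda = c/f
lambda = 343 / 4000 = 0.08575 m
N = 2 * 2.221 / 0.08575 = 51.802


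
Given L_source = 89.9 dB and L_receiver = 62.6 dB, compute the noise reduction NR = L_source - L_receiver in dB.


NR = L_source - L_receiver (difference between source and receiving room levels)
NR = 89.9 - 62.6 = 27.3 dB


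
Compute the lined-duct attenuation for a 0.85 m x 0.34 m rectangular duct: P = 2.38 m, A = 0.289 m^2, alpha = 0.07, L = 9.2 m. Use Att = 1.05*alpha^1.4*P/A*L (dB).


alpha^1.4 = 0.07^1.4 = 0.0241622
Attenuation rate = 1.05 * alpha^1.4 * P / A
= 1.05 * 0.0241622 * 2.38 / 0.289 = 0.208932 dB/m
Total Att = 0.208932 * 9.2 = 1.9222 dB


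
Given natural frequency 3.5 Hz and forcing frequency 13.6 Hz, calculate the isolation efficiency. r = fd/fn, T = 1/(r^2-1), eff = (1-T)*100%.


r = 13.6 / 3.5 = 3.88571
r^2 - 1 = 3.88571^2 - 1 = 14.0987
T = 1/14.0987 = 0.0709285
Efficiency = (1 - 0.0709285)*100 = 92.907 %


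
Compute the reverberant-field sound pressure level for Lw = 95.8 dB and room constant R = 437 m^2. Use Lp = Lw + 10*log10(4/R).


4/R = 4/437 = 0.00915332
Lp = 95.8 + 10*log10(0.00915332) = 75.416 dB


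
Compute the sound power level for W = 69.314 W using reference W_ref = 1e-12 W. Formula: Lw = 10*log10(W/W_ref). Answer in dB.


W / W_ref = 69.314 / 1e-12 = 6.9314e+13
Lw = 10 * log10(6.9314e+13) = 138.41 dB


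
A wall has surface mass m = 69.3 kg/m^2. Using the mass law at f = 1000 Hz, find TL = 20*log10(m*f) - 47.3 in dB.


m * f = 69.3 * 1000 = 69300
20*log10(69300) = 96.8147 dB
TL = 96.8147 - 47.3 = 49.515 dB


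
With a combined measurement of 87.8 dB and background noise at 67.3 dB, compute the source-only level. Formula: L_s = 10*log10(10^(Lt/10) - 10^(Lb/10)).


10^(87.8/10) = 6.0256e+08
10^(67.3/10) = 5.37032e+06
Difference = 6.0256e+08 - 5.37032e+06 = 5.9719e+08
L_source = 10*log10(5.9719e+08) = 87.761 dB


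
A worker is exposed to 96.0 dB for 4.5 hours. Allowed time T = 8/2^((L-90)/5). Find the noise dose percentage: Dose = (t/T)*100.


T_allowed = 8 / 2^((96.0 - 90)/5) = 3.4822 hr
Dose = 4.5 / 3.4822 * 100 = 129.23 %


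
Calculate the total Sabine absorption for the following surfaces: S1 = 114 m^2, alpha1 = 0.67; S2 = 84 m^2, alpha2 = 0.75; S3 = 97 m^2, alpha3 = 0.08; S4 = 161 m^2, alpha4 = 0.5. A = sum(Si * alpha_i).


114 * 0.67 = 76.38
84 * 0.75 = 63
97 * 0.08 = 7.76
161 * 0.5 = 80.5
A_total = 76.38 + 63 + 7.76 + 80.5 = 227.64 m^2


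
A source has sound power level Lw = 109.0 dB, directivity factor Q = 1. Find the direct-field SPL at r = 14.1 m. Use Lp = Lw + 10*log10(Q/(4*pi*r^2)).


4*pi*r^2 = 4*pi*14.1^2 = 2498.32 m^2
Q / (4*pi*r^2) = 1 / 2498.32 = 0.000400269
Lp = 109.0 + 10*log10(0.000400269) = 75.024 dB


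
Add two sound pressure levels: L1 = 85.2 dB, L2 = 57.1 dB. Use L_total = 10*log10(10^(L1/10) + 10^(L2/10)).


10^(85.2/10) = 3.31131e+08
10^(57.1/10) = 512861
Sum = 3.31131e+08 + 512861 = 3.31644e+08
L_total = 10*log10(3.31644e+08) = 85.207 dB


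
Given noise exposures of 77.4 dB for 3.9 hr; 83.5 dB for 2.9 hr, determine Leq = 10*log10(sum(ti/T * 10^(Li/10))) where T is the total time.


T_total = 3.9 + 2.9 = 6.8 hr
(3.9/6.8) * 10^(77.4/10) = 3.15178e+07
(2.9/6.8) * 10^(83.5/10) = 9.54749e+07
Sum = 3.15178e+07 + 9.54749e+07 = 1.26993e+08
Leq = 10*log10(1.26993e+08) = 81.038 dB


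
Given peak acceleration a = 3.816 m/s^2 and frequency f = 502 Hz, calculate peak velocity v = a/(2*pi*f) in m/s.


omega = 2*pi*f = 2*pi*502 = 3154.16 rad/s
v = a / omega = 3.816 / 3154.16 = 0.0012098 m/s


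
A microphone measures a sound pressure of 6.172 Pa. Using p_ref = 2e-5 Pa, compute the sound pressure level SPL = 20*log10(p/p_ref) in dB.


p / p_ref = 6.172 / 2e-5 = 308600
SPL = 20 * log10(308600) = 109.79 dB


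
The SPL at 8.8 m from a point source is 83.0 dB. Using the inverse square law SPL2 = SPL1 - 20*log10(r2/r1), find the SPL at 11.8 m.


r2/r1 = 11.8/8.8 = 1.34091
Correction = 20*log10(1.34091) = 2.54799 dB
SPL2 = 83.0 - 2.54799 = 80.452 dB


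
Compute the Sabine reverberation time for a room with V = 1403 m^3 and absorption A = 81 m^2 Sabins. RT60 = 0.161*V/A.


RT60 = 0.161 * 1403 / 81 = 2.7887 s


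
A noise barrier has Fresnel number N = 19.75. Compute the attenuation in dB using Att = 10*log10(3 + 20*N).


3 + 20*N = 3 + 20*19.75 = 398
Att = 10*log10(398) = 25.999 dB


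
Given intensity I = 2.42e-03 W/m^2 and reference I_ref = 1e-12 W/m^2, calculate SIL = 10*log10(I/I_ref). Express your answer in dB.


I / I_ref = 2.42e-03 / 1e-12 = 2.42e+09
SIL = 10 * log10(2.42e+09) = 93.838 dB


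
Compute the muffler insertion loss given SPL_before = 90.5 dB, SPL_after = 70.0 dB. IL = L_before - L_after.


Insertion loss = SPL without muffler - SPL with muffler
IL = 90.5 - 70.0 = 20.5 dB


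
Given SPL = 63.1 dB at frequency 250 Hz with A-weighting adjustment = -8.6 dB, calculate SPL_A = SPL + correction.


A-weighting table: 250 Hz -> -8.6 dB correction
SPL_A = SPL + correction = 63.1 + (-8.6) = 54.5 dBA


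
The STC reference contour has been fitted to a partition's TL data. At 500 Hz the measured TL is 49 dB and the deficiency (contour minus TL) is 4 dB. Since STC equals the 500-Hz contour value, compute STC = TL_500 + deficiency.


By ASTM E413, STC = value of the fitted reference contour at 500 Hz.
Contour value at 500 Hz = TL_500 + deficiency = 49 + 4 = 53
STC = 53


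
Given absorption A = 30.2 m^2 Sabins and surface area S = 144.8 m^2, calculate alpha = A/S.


Absorption coefficient = absorbed power / incident power
alpha = A / S = 30.2 / 144.8 = 0.20856


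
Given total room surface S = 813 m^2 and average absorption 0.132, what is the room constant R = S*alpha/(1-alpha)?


R = 813 * 0.132 / (1 - 0.132) = 123.64 m^2


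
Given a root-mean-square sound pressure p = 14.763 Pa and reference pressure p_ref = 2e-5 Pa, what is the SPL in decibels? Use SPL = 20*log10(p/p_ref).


p / p_ref = 14.763 / 2e-5 = 738150
SPL = 20 * log10(738150) = 117.36 dB


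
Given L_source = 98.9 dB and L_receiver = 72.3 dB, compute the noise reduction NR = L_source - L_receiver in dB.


NR = L_source - L_receiver (difference between source and receiving room levels)
NR = 98.9 - 72.3 = 26.6 dB


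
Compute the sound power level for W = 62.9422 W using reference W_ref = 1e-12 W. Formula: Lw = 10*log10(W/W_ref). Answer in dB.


W / W_ref = 62.9422 / 1e-12 = 6.29422e+13
Lw = 10 * log10(6.29422e+13) = 137.99 dB


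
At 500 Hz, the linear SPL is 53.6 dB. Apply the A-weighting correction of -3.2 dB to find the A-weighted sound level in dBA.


A-weighting table: 500 Hz -> -3.2 dB correction
SPL_A = SPL + correction = 53.6 + (-3.2) = 50.4 dBA


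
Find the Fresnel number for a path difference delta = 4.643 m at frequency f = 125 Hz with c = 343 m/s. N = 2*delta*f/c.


N = 2*delta*f/c = 2*delta/lambda, where lambda = c/f
lambda = 343 / 125 = 2.744 m
N = 2 * 4.643 / 2.744 = 3.3841


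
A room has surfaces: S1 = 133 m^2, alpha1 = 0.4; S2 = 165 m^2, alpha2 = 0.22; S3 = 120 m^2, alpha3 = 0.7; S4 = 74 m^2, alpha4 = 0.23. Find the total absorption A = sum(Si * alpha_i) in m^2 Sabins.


133 * 0.4 = 53.2
165 * 0.22 = 36.3
120 * 0.7 = 84
74 * 0.23 = 17.02
A_total = 53.2 + 36.3 + 84 + 17.02 = 190.52 m^2


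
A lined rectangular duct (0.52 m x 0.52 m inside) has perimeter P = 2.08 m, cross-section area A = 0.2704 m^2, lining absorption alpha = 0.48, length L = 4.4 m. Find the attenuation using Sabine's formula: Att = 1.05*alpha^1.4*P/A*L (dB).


alpha^1.4 = 0.48^1.4 = 0.35788
Attenuation rate = 1.05 * alpha^1.4 * P / A
= 1.05 * 0.35788 * 2.08 / 0.2704 = 2.89057 dB/m
Total Att = 2.89057 * 4.4 = 12.719 dB


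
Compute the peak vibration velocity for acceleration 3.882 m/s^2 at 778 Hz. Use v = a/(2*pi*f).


omega = 2*pi*f = 2*pi*778 = 4888.32 rad/s
v = a / omega = 3.882 / 4888.32 = 0.00079414 m/s


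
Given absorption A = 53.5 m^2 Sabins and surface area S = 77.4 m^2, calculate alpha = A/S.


Absorption coefficient = absorbed power / incident power
alpha = A / S = 53.5 / 77.4 = 0.69121


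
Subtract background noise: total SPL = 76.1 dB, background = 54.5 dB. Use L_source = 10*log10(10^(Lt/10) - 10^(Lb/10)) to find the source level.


10^(76.1/10) = 4.0738e+07
10^(54.5/10) = 281838
Difference = 4.0738e+07 - 281838 = 4.04562e+07
L_source = 10*log10(4.04562e+07) = 76.07 dB


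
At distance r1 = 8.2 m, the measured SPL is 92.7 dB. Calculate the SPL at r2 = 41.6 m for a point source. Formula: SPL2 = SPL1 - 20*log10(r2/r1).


r2/r1 = 41.6/8.2 = 5.07317
Correction = 20*log10(5.07317) = 14.1056 dB
SPL2 = 92.7 - 14.1056 = 78.594 dB


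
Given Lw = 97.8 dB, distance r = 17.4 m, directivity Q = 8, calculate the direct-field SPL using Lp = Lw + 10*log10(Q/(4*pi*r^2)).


4*pi*r^2 = 4*pi*17.4^2 = 3804.59 m^2
Q / (4*pi*r^2) = 8 / 3804.59 = 0.00210272
Lp = 97.8 + 10*log10(0.00210272) = 71.028 dB


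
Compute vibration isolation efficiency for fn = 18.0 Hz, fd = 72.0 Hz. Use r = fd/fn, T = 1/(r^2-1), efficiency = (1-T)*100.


r = 72.0 / 18.0 = 4
r^2 - 1 = 4^2 - 1 = 15
T = 1/15 = 0.0666667
Efficiency = (1 - 0.0666667)*100 = 93.333 %


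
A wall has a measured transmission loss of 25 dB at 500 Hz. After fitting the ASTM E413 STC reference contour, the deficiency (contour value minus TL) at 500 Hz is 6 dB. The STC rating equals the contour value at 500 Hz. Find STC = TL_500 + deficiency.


By ASTM E413, STC = value of the fitted reference contour at 500 Hz.
Contour value at 500 Hz = TL_500 + deficiency = 25 + 6 = 31
STC = 31


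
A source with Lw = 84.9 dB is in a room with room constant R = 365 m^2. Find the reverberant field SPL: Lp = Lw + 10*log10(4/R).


4/R = 4/365 = 0.0109589
Lp = 84.9 + 10*log10(0.0109589) = 65.298 dB


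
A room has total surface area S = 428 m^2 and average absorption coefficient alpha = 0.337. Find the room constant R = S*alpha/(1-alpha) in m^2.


R = 428 * 0.337 / (1 - 0.337) = 217.55 m^2


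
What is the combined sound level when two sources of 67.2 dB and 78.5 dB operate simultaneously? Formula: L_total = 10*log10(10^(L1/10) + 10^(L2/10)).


10^(67.2/10) = 5.24807e+06
10^(78.5/10) = 7.07946e+07
Sum = 5.24807e+06 + 7.07946e+07 = 7.60427e+07
L_total = 10*log10(7.60427e+07) = 78.811 dB


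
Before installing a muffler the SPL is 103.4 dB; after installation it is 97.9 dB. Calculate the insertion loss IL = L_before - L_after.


Insertion loss = SPL without muffler - SPL with muffler
IL = 103.4 - 97.9 = 5.5 dB


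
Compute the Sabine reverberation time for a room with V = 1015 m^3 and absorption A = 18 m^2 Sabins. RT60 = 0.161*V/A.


RT60 = 0.161 * 1015 / 18 = 9.0786 s


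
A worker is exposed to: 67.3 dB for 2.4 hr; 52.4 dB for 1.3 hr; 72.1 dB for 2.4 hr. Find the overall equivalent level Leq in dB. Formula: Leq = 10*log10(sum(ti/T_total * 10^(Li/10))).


T_total = 2.4 + 1.3 + 2.4 = 6.1 hr
(2.4/6.1) * 10^(67.3/10) = 2.11291e+06
(1.3/6.1) * 10^(52.4/10) = 37035.1
(2.4/6.1) * 10^(72.1/10) = 6.38089e+06
Sum = 2.11291e+06 + 37035.1 + 6.38089e+06 = 8.53084e+06
Leq = 10*log10(8.53084e+06) = 69.31 dB


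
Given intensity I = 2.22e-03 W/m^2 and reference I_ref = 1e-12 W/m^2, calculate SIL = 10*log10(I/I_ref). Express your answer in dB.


I / I_ref = 2.22e-03 / 1e-12 = 2.22e+09
SIL = 10 * log10(2.22e+09) = 93.464 dB


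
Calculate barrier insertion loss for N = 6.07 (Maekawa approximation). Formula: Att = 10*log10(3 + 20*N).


3 + 20*N = 3 + 20*6.07 = 124.4
Att = 10*log10(124.4) = 20.948 dB


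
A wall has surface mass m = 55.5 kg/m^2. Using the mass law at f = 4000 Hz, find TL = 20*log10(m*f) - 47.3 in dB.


m * f = 55.5 * 4000 = 222000
20*log10(222000) = 106.927 dB
TL = 106.927 - 47.3 = 59.627 dB


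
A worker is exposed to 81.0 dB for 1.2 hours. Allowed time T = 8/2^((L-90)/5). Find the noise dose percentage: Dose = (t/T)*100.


T_allowed = 8 / 2^((81.0 - 90)/5) = 27.8576 hr
Dose = 1.2 / 27.8576 * 100 = 4.3076 %


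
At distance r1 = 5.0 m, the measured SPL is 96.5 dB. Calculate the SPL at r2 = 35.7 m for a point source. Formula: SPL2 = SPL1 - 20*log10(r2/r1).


r2/r1 = 35.7/5.0 = 7.14
Correction = 20*log10(7.14) = 17.074 dB
SPL2 = 96.5 - 17.074 = 79.426 dB


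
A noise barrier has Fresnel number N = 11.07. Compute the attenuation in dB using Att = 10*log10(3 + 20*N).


3 + 20*N = 3 + 20*11.07 = 224.4
Att = 10*log10(224.4) = 23.51 dB


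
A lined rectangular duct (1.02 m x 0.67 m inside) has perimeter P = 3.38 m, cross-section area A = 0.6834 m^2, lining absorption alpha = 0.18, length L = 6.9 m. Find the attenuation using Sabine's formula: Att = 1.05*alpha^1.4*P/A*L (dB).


alpha^1.4 = 0.18^1.4 = 0.0906529
Attenuation rate = 1.05 * alpha^1.4 * P / A
= 1.05 * 0.0906529 * 3.38 / 0.6834 = 0.470774 dB/m
Total Att = 0.470774 * 6.9 = 3.2483 dB
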